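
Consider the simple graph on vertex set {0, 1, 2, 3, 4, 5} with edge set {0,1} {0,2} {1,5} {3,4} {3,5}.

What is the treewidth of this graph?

1

A width-1 tree decomposition is:
Bags: B1 = {3, 5}  B2 = {1, 5}  B3 = {0, 1}  B4 = {3, 4}  B5 = {0, 2}
Tree: B1–B2, B2–B3, B1–B4, B3–B5
The largest bag has 2 vertices, giving width 1; this decomposition certifies tw(G) ≤ 1. Any graph with an edge has treewidth ≥ 1, and G has the edge 5–3. Therefore the treewidth is 1.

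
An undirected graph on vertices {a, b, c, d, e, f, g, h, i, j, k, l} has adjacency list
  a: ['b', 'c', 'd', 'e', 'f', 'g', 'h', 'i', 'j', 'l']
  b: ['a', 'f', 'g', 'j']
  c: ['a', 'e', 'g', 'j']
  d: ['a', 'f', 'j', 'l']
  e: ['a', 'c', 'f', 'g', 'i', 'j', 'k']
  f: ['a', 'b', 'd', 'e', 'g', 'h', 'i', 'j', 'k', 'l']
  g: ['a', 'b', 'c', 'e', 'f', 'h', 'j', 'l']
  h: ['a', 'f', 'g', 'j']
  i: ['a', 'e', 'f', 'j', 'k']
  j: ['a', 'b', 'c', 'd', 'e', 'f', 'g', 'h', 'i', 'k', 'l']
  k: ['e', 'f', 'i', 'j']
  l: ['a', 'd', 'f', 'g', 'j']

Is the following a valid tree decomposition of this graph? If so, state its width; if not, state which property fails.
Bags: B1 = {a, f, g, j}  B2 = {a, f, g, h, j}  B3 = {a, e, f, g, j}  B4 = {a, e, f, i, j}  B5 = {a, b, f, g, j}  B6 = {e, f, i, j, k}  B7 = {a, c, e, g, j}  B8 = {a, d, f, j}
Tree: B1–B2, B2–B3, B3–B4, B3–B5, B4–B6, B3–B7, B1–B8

No — vertex l appears in no bag.

A tree decomposition must satisfy three properties: every vertex lies in some bag; for every edge, both endpoints lie together in some bag; and for every vertex, the bags containing it form a connected subtree. Here vertex l appears in no bag, so the decomposition is invalid.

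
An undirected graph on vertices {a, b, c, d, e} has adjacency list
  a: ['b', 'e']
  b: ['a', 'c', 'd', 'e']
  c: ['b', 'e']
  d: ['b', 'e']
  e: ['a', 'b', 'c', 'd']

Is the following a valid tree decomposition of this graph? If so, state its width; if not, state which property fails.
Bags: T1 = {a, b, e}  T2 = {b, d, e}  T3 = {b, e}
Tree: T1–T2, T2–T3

A tree decomposition must satisfy three properties: every vertex lies in some bag; for every edge, both endpoints lie together in some bag; and for every vertex, the bags containing it form a connected subtree. Here vertex c appears in no bag, so the decomposition is invalid.

No — vertex c appears in no bag.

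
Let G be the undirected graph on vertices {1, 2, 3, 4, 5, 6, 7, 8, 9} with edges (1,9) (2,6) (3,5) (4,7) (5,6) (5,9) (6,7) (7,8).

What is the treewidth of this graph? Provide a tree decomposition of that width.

Treewidth 1.
One such decomposition:
Bags: B1 = {5, 9}  B2 = {5, 6}  B3 = {2, 6}  B4 = {3, 5}  B5 = {6, 7}  B6 = {1, 9}  B7 = {7, 8}  B8 = {4, 7}
Tree: B1–B2, B2–B3, B1–B4, B3–B5, B1–B6, B5–B7, B7–B8

Every bag has size at most 2, so the width is 2 − 1 = 1 and tw(G) ≤ 1. G has an edge, so its treewidth is at least 1. The upper and lower bounds meet at 1, so that is the treewidth.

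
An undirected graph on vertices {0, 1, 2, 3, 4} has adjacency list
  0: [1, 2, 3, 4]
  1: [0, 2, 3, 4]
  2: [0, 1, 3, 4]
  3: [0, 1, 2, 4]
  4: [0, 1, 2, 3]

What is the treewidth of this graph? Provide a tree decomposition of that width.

With just one bag of size 5, the width is 5 − 1 = 4, so tw(G) ≤ 4. Conversely, {0, 1, 2, 3, 4} is a clique of size 5, and the vertices of any clique must share a bag in every tree decomposition; so some bag has ≥ 5 vertices and tw(G) ≥ 4. The upper and lower bounds meet at 4, so that is the treewidth.

Treewidth 4.
One such decomposition:
Bags: B1 = {0, 1, 2, 3, 4}
Tree: (single bag)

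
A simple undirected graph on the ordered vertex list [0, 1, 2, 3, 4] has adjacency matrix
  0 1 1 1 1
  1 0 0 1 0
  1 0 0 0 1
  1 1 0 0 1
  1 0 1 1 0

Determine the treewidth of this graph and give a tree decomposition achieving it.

The largest bag has 3 vertices, giving width 2; this decomposition certifies tw(G) ≤ 2. For the lower bound, the 3 vertices {0, 2, 4} are pairwise adjacent, and any tree decomposition puts a clique entirely inside one bag — forcing width ≥ 2. Hence tw(G) = 2 exactly.

Treewidth 2.
One optimal decomposition is:
Bags: B1 = {0, 1, 3}  B2 = {0, 3, 4}  B3 = {0, 2, 4}
Tree: B1–B2, B2–B3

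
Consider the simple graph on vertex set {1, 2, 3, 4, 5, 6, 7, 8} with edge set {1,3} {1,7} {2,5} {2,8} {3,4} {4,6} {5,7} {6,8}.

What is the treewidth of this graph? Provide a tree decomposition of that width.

The largest bag has 3 vertices, giving width 2; this decomposition certifies tw(G) ≤ 2. The edges 2–5–7–1–3–4–6–8–2 form a cycle, so G is not a tree and its treewidth is at least 2. Combining the bounds, tw(G) = 2.

Treewidth 2.
One optimal decomposition is:
Bags: B1 = {2, 5, 7}  B2 = {1, 2, 7}  B3 = {1, 2, 3}  B4 = {2, 3, 4}  B5 = {2, 4, 6}  B6 = {2, 6, 8}
Tree: B1–B2, B2–B3, B3–B4, B4–B5, B5–B6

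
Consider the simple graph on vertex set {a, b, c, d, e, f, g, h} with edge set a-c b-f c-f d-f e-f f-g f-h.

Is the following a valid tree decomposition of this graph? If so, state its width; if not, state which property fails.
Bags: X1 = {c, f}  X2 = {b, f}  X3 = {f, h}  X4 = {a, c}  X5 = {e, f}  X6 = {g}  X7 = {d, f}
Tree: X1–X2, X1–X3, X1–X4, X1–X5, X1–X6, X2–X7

A tree decomposition must satisfy three properties: every vertex lies in some bag; for every edge, both endpoints lie together in some bag; and for every vertex, the bags containing it form a connected subtree. Here edge (f,g) lies in no bag, so the decomposition is invalid.

No — edge (f,g) lies in no bag.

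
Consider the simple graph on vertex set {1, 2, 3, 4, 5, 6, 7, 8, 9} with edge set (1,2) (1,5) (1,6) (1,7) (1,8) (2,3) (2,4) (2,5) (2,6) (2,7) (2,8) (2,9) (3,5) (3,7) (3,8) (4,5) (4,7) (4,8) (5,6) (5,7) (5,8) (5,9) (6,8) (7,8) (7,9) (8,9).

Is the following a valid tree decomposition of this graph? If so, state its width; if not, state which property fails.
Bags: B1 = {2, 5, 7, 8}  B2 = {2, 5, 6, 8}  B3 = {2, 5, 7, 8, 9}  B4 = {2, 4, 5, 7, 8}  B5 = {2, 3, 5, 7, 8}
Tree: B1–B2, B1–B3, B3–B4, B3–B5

A tree decomposition must satisfy three properties: every vertex lies in some bag; for every edge, both endpoints lie together in some bag; and for every vertex, the bags containing it form a connected subtree. Here vertex 1 appears in no bag, so the decomposition is invalid.

No — vertex 1 appears in no bag.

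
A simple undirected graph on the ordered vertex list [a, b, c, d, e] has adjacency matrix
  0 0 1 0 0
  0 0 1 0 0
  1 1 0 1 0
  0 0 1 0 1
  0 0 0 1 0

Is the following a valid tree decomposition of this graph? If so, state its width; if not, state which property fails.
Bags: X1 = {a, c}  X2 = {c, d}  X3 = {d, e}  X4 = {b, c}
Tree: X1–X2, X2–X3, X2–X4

Vertex coverage: the bags together contain {a, b, c, d, e}, the full vertex set. Edge coverage: each edge of G has both endpoints in at least one bag. Running intersection: for every vertex, the bags containing it form a connected subtree. All three properties hold, so this is a valid tree decomposition of width max|bag| − 1 = 1, and hence tw(G) ≤ 1.

Yes; width 1.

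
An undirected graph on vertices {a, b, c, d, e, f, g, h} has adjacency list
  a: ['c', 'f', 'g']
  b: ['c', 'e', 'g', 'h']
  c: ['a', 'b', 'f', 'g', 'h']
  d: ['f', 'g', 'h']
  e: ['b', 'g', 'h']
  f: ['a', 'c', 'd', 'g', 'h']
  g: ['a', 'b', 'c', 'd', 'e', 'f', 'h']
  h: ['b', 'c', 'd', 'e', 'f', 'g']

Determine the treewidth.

A width-3 tree decomposition is:
Bags: B1 = {c, f, g, h}  B2 = {a, c, f, g}  B3 = {b, c, g, h}  B4 = {b, e, g, h}  B5 = {d, f, g, h}
Tree: B1–B2, B1–B3, B3–B4, B1–B5
The largest bag has 4 vertices, giving width 3; this decomposition certifies tw(G) ≤ 3. On the other hand G contains the 4-clique {b, e, g, h}. A clique must lie in a single bag of any decomposition, so no decomposition can have width below 3. Therefore the treewidth is 3.

3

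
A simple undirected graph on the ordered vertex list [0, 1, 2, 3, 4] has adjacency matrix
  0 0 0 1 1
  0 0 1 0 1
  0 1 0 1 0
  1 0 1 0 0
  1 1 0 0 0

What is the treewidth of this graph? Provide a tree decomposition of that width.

Treewidth 2.
Bags: B1 = {1, 2, 3}  B2 = {1, 3, 4}  B3 = {0, 3, 4}
Tree: B1–B2, B2–B3

Every bag has size at most 3, so the width is 3 − 1 = 2 and tw(G) ≤ 2. For the lower bound, G contains the cycle 3–2–1–4–0–3, so G is not a forest; only forests have treewidth ≤ 1, hence tw(G) ≥ 2. The upper and lower bounds meet at 2, so that is the treewidth.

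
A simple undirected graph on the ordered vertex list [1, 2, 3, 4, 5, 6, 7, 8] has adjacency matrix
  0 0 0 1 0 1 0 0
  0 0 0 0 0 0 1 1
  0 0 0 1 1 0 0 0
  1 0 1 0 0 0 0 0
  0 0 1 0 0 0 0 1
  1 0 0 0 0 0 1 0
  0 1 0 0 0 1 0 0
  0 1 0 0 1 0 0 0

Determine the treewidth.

A width-2 tree decomposition is:
Bags: B1 = {1, 4, 6}  B2 = {3, 4, 6}  B3 = {3, 5, 6}  B4 = {5, 6, 8}  B5 = {2, 6, 8}  B6 = {2, 6, 7}
Tree: B1–B2, B2–B3, B3–B4, B4–B5, B5–B6
Every bag has size at most 3, so the width is 3 − 1 = 2 and tw(G) ≤ 2. Since 6–1–4–3–5–8–2–7–6 is a cycle in G, G is not acyclic. Forests are exactly the graphs of treewidth ≤ 1, so tw(G) ≥ 2. The upper and lower bounds meet at 2, so that is the treewidth.

2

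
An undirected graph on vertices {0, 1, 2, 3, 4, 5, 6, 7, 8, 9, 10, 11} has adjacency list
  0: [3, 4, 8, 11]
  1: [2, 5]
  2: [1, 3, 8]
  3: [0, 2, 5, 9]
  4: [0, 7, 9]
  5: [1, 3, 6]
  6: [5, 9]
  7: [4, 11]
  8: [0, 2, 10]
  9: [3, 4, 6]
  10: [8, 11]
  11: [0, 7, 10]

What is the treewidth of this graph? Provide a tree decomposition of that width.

Each bag holds 4 vertices, so the decomposition has width 3, which upper-bounds the treewidth. For the lower bound: the 4 vertex sets {7,10,11}, {4}, {0}, {2,3,8,9} are disjoint, each induces a connected subgraph, and every pair is joined by at least one edge of G. Contracting each set to a single vertex therefore yields K_{4} as a minor, and since treewidth is minor-monotone, tw(G) ≥ tw(K_{4}) = 3. Therefore the treewidth is 3.

Treewidth 3.
Bags: B1 = {4, 7, 10, 11}  B2 = {0, 4, 10, 11}  B3 = {0, 4, 8, 10}  B4 = {0, 4, 8, 9}  B5 = {0, 3, 8, 9}  B6 = {2, 3, 8, 9}  B7 = {2, 3, 6, 9}  B8 = {2, 3, 5, 6}  B9 = {1, 2, 5, 6}
Tree: B1–B2, B2–B3, B3–B4, B4–B5, B5–B6, B6–B7, B7–B8, B8–B9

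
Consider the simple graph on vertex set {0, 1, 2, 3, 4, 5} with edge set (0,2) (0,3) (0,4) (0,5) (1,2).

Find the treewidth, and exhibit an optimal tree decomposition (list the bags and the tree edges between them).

Treewidth 1.
Bags: B1 = {0, 2}  B2 = {1, 2}  B3 = {0, 5}  B4 = {0, 3}  B5 = {0, 4}
Tree: B1–B2, B1–B3, B1–B4, B1–B5

Every bag has size at most 2, so the width is 2 − 1 = 1 and tw(G) ≤ 1. Since G has at least one edge (e.g. 0–2), it is not an edgeless graph, so tw(G) ≥ 1. Combining the bounds, tw(G) = 1.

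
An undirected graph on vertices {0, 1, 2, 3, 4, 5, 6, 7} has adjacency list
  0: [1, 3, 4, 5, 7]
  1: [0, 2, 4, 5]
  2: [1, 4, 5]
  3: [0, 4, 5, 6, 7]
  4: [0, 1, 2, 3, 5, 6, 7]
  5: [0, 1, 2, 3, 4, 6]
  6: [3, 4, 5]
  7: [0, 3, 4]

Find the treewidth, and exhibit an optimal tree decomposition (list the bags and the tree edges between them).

Treewidth 3.
One such decomposition:
Bags: B1 = {0, 3, 4, 5}  B2 = {0, 3, 4, 7}  B3 = {0, 1, 4, 5}  B4 = {3, 4, 5, 6}  B5 = {1, 2, 4, 5}
Tree: B1–B2, B1–B3, B1–B4, B3–B5

Each bag holds 4 vertices, so the decomposition has width 3, which upper-bounds the treewidth. On the other hand G contains the 4-clique {0, 1, 4, 5}. A clique must lie in a single bag of any decomposition, so no decomposition can have width below 3. Hence tw(G) = 3 exactly.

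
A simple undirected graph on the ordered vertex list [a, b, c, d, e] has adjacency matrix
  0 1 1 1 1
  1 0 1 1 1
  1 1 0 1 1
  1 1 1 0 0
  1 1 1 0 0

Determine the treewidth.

A width-3 tree decomposition is:
Bags: B1 = {a, b, c, e}  B2 = {a, b, c, d}
Tree: B1–B2
Every bag has size at most 4, so the width is 4 − 1 = 3 and tw(G) ≤ 3. Conversely, {a, b, c, d} is a clique of size 4, and the vertices of any clique must share a bag in every tree decomposition; so some bag has ≥ 4 vertices and tw(G) ≥ 3. Combining the bounds, tw(G) = 3.

3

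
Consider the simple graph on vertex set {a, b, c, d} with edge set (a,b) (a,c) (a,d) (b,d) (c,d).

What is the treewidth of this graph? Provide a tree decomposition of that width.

Treewidth 2.
One such decomposition:
Bags: B1 = {a, c, d}  B2 = {a, b, d}
Tree: B1–B2

Each bag holds 3 vertices, so the decomposition has width 2, which upper-bounds the treewidth. On the other hand G contains the 3-clique {a, c, d}. A clique must lie in a single bag of any decomposition, so no decomposition can have width below 2. Combining the bounds, tw(G) = 2.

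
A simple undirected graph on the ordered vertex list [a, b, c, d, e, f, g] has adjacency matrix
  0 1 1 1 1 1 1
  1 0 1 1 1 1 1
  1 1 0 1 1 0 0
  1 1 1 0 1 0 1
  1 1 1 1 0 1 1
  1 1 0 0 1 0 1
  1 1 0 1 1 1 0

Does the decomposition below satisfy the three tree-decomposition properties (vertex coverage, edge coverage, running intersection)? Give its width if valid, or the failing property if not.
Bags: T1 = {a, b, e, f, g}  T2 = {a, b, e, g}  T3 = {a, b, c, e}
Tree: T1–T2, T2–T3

No — vertex d appears in no bag.

A tree decomposition must satisfy three properties: every vertex lies in some bag; for every edge, both endpoints lie together in some bag; and for every vertex, the bags containing it form a connected subtree. Here vertex d appears in no bag, so the decomposition is invalid.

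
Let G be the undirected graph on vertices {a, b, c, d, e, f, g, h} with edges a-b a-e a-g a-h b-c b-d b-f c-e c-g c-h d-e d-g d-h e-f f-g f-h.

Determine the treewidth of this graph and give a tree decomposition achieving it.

The largest bag has 5 vertices, giving width 4; this decomposition certifies tw(G) ≤ 4. For the lower bound: the 5 vertex sets {a,g}, {b,d}, {e,f}, {c}, {h} are disjoint, each induces a connected subgraph, and every pair is joined by at least one edge of G. Contracting each set to a single vertex therefore yields K_{5} as a minor, and since treewidth is minor-monotone, tw(G) ≥ tw(K_{5}) = 4. Combining the bounds, tw(G) = 4.

Treewidth 4.
Bags: B1 = {a, c, d, f, g}  B2 = {a, b, c, d, f}  B3 = {a, c, d, e, f}  B4 = {a, c, d, f, h}
Tree: B1–B2, B2–B3, B3–B4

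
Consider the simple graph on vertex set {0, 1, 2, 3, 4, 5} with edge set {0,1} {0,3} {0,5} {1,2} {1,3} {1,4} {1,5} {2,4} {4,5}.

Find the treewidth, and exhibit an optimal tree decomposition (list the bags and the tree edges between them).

The largest bag has 3 vertices, giving width 2; this decomposition certifies tw(G) ≤ 2. For the lower bound, the 3 vertices {0, 1, 3} are pairwise adjacent, and any tree decomposition puts a clique entirely inside one bag — forcing width ≥ 2. Hence tw(G) = 2 exactly.

Treewidth 2.
One optimal decomposition is:
Bags: B1 = {0, 1, 5}  B2 = {0, 1, 3}  B3 = {1, 4, 5}  B4 = {1, 2, 4}
Tree: B1–B2, B1–B3, B3–B4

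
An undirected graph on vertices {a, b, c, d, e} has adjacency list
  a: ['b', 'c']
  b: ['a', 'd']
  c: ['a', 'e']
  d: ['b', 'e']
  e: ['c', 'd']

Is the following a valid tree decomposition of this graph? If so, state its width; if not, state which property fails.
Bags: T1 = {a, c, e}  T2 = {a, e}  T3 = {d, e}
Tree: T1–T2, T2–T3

A tree decomposition must satisfy three properties: every vertex lies in some bag; for every edge, both endpoints lie together in some bag; and for every vertex, the bags containing it form a connected subtree. Here vertex b appears in no bag, so the decomposition is invalid.

No — vertex b appears in no bag.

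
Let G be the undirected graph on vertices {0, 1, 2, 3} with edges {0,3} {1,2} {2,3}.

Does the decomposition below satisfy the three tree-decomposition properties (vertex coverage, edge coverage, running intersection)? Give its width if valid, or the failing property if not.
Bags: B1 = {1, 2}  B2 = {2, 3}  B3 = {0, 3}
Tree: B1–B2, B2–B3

Every vertex of G appears in some bag (union = {0, 1, 2, 3}); every edge is covered by a bag; and for each vertex v the set of bags containing v is connected in the bag tree. The decomposition is therefore valid. The largest bag has 2 vertices, so the width is 1.

Yes; width 1.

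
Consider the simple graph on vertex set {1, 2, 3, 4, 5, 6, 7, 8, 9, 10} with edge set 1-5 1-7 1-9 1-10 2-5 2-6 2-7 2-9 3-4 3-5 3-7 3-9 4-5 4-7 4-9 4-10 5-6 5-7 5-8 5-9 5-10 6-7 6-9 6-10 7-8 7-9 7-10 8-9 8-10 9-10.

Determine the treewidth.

4

A width-4 tree decomposition is:
Bags: B1 = {3, 4, 5, 7, 9}  B2 = {4, 5, 7, 9, 10}  B3 = {5, 6, 7, 9, 10}  B4 = {5, 7, 8, 9, 10}  B5 = {2, 5, 6, 7, 9}  B6 = {1, 5, 7, 9, 10}
Tree: B1–B2, B2–B3, B3–B4, B3–B5, B4–B6
Every bag has size at most 5, so the width is 5 − 1 = 4 and tw(G) ≤ 4. For the lower bound, the 5 vertices {5, 7, 8, 9, 10} are pairwise adjacent, and any tree decomposition puts a clique entirely inside one bag — forcing width ≥ 4. Combining the bounds, tw(G) = 4.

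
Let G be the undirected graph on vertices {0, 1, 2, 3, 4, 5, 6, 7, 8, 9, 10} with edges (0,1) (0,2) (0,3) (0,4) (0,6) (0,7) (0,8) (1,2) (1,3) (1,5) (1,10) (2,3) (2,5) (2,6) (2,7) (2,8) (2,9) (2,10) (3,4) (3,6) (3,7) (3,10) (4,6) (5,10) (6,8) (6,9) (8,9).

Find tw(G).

3

A width-3 tree decomposition is:
Bags: B1 = {0, 2, 3, 6}  B2 = {0, 1, 2, 3}  B3 = {0, 2, 6, 8}  B4 = {1, 2, 3, 10}  B5 = {0, 3, 4, 6}  B6 = {1, 2, 5, 10}  B7 = {2, 6, 8, 9}  B8 = {0, 2, 3, 7}
Tree: B1–B2, B1–B3, B2–B4, B1–B5, B4–B6, B3–B7, B1–B8
The largest bag has 4 vertices, giving width 3; this decomposition certifies tw(G) ≤ 3. On the other hand G contains the 4-clique {0, 2, 6, 8}. A clique must lie in a single bag of any decomposition, so no decomposition can have width below 3. The upper and lower bounds meet at 3, so that is the treewidth.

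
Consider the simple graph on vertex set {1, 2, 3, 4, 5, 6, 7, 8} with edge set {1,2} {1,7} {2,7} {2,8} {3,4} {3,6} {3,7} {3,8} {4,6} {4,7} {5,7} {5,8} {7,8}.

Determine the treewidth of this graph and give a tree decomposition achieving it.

Each bag holds 3 vertices, so the decomposition has width 2, which upper-bounds the treewidth. Conversely, {3, 4, 6} is a clique of size 3, and the vertices of any clique must share a bag in every tree decomposition; so some bag has ≥ 3 vertices and tw(G) ≥ 2. The upper and lower bounds meet at 2, so that is the treewidth.

Treewidth 2.
One such decomposition:
Bags: B1 = {3, 7, 8}  B2 = {5, 7, 8}  B3 = {2, 7, 8}  B4 = {3, 4, 7}  B5 = {3, 4, 6}  B6 = {1, 2, 7}
Tree: B1–B2, B1–B3, B1–B4, B4–B5, B3–B6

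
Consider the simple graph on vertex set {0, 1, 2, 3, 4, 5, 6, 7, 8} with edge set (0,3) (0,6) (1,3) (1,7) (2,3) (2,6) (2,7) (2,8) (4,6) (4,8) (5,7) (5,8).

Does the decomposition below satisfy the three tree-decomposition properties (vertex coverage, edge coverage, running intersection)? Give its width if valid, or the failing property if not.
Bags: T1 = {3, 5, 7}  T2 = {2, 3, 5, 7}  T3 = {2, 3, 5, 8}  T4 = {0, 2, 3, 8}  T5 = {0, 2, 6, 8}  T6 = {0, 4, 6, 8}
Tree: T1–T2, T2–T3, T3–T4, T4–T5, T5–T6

A tree decomposition must satisfy three properties: every vertex lies in some bag; for every edge, both endpoints lie together in some bag; and for every vertex, the bags containing it form a connected subtree. Here vertex 1 appears in no bag, so the decomposition is invalid.

No — vertex 1 appears in no bag.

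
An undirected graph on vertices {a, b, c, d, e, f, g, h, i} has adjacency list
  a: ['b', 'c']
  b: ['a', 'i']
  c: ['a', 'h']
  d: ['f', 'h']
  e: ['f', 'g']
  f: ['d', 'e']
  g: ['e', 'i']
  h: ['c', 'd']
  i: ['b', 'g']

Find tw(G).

2

A width-2 tree decomposition is:
Bags: B1 = {e, f, g}  B2 = {d, f, g}  B3 = {d, g, h}  B4 = {c, g, h}  B5 = {a, c, g}  B6 = {a, b, g}  B7 = {b, g, i}
Tree: B1–B2, B2–B3, B3–B4, B4–B5, B5–B6, B6–B7
Each bag holds 3 vertices, so the decomposition has width 2, which upper-bounds the treewidth. The edges g–e–f–d–h–c–a–b–i–g form a cycle, so G is not a tree and its treewidth is at least 2. Hence tw(G) = 2 exactly.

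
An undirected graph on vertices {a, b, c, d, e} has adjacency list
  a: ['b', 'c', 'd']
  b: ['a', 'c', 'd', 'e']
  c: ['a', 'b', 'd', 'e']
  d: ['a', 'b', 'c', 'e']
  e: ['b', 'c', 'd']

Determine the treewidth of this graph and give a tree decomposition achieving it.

Treewidth 3.
One optimal decomposition is:
Bags: B1 = {b, c, d, e}  B2 = {a, b, c, d}
Tree: B1–B2

The largest bag has 4 vertices, giving width 3; this decomposition certifies tw(G) ≤ 3. On the other hand G contains the 4-clique {b, c, d, e}. A clique must lie in a single bag of any decomposition, so no decomposition can have width below 3. The upper and lower bounds meet at 3, so that is the treewidth.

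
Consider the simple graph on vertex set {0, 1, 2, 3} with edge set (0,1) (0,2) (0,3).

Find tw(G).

A width-1 tree decomposition is:
Bags: B1 = {0, 1}  B2 = {0, 2}  B3 = {0, 3}
Tree: B1–B2, B1–B3
The largest bag has 2 vertices, giving width 1; this decomposition certifies tw(G) ≤ 1. Any graph with an edge has treewidth ≥ 1, and G has the edge 1–0. The upper and lower bounds meet at 1, so that is the treewidth.

1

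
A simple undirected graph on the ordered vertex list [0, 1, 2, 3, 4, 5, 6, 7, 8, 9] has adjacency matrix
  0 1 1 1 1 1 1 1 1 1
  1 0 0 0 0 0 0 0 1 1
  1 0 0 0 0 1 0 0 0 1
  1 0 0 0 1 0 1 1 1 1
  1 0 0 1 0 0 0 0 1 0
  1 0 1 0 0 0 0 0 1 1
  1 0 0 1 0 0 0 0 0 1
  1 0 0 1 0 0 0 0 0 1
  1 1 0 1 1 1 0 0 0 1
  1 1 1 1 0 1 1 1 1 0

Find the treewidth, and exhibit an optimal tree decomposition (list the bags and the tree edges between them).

Treewidth 3.
Bags: B1 = {0, 3, 6, 9}  B2 = {0, 3, 8, 9}  B3 = {0, 1, 8, 9}  B4 = {0, 3, 7, 9}  B5 = {0, 5, 8, 9}  B6 = {0, 3, 4, 8}  B7 = {0, 2, 5, 9}
Tree: B1–B2, B2–B3, B1–B4, B2–B5, B2–B6, B5–B7

Each bag holds 4 vertices, so the decomposition has width 3, which upper-bounds the treewidth. Conversely, {0, 1, 8, 9} is a clique of size 4, and the vertices of any clique must share a bag in every tree decomposition; so some bag has ≥ 4 vertices and tw(G) ≥ 3. Combining the bounds, tw(G) = 3.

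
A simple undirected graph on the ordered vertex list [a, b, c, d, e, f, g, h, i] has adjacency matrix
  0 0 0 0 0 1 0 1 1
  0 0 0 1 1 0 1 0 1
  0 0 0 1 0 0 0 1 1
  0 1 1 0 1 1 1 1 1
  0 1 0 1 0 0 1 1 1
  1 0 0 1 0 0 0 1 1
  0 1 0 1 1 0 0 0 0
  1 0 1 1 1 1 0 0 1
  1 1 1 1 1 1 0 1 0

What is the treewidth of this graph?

3

A width-3 tree decomposition is:
Bags: B1 = {d, e, h, i}  B2 = {b, d, e, i}  B3 = {d, f, h, i}  B4 = {c, d, h, i}  B5 = {a, f, h, i}  B6 = {b, d, e, g}
Tree: B1–B2, B1–B3, B3–B4, B3–B5, B2–B6
Each bag holds 4 vertices, so the decomposition has width 3, which upper-bounds the treewidth. Conversely, {b, d, e, g} is a clique of size 4, and the vertices of any clique must share a bag in every tree decomposition; so some bag has ≥ 4 vertices and tw(G) ≥ 3. Therefore the treewidth is 3.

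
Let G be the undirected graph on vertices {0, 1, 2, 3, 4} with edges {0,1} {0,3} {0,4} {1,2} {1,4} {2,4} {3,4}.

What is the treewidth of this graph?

A width-2 tree decomposition is:
Bags: B1 = {1, 2, 4}  B2 = {0, 1, 4}  B3 = {0, 3, 4}
Tree: B1–B2, B2–B3
Each bag holds 3 vertices, so the decomposition has width 2, which upper-bounds the treewidth. Conversely, {0, 1, 4} is a clique of size 3, and the vertices of any clique must share a bag in every tree decomposition; so some bag has ≥ 3 vertices and tw(G) ≥ 2. The upper and lower bounds meet at 2, so that is the treewidth.

2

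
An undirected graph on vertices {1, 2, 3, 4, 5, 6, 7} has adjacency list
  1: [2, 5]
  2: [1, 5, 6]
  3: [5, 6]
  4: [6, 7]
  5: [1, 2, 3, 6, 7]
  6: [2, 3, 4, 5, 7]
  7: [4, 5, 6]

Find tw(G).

2

A width-2 tree decomposition is:
Bags: B1 = {5, 6, 7}  B2 = {2, 5, 6}  B3 = {1, 2, 5}  B4 = {3, 5, 6}  B5 = {4, 6, 7}
Tree: B1–B2, B2–B3, B2–B4, B1–B5
Every bag has size at most 3, so the width is 3 − 1 = 2 and tw(G) ≤ 2. Conversely, {4, 6, 7} is a clique of size 3, and the vertices of any clique must share a bag in every tree decomposition; so some bag has ≥ 3 vertices and tw(G) ≥ 2. The upper and lower bounds meet at 2, so that is the treewidth.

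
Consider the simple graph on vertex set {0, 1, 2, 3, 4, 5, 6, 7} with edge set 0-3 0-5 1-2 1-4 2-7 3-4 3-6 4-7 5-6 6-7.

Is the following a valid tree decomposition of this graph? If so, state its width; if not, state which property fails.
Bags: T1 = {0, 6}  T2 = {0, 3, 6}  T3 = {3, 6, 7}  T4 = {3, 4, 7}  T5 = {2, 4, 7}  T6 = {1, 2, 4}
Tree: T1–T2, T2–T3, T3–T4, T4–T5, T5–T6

A tree decomposition must satisfy three properties: every vertex lies in some bag; for every edge, both endpoints lie together in some bag; and for every vertex, the bags containing it form a connected subtree. Here vertex 5 appears in no bag, so the decomposition is invalid.

No — vertex 5 appears in no bag.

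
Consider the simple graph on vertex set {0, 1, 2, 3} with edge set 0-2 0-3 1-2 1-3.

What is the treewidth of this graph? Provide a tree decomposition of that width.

The largest bag has 3 vertices, giving width 2; this decomposition certifies tw(G) ≤ 2. Since 0–3–1–2–0 is a cycle in G, G is not acyclic. Forests are exactly the graphs of treewidth ≤ 1, so tw(G) ≥ 2. Combining the bounds, tw(G) = 2.

Treewidth 2.
Bags: B1 = {0, 1, 3}  B2 = {0, 1, 2}
Tree: B1–B2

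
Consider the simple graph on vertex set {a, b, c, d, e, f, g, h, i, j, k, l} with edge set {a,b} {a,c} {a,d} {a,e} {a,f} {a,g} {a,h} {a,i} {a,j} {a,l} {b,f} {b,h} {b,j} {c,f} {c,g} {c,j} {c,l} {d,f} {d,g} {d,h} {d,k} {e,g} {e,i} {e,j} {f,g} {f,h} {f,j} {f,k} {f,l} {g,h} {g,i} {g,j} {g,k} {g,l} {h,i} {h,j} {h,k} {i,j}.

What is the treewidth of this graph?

A width-4 tree decomposition is:
Bags: B1 = {a, f, g, h, j}  B2 = {a, d, f, g, h}  B3 = {a, g, h, i, j}  B4 = {a, e, g, i, j}  B5 = {a, c, f, g, j}  B6 = {a, c, f, g, l}  B7 = {d, f, g, h, k}  B8 = {a, b, f, h, j}
Tree: B1–B2, B1–B3, B3–B4, B1–B5, B5–B6, B2–B7, B1–B8
The largest bag has 5 vertices, giving width 4; this decomposition certifies tw(G) ≤ 4. For the lower bound, the 5 vertices {a, e, g, i, j} are pairwise adjacent, and any tree decomposition puts a clique entirely inside one bag — forcing width ≥ 4. Therefore the treewidth is 4.

4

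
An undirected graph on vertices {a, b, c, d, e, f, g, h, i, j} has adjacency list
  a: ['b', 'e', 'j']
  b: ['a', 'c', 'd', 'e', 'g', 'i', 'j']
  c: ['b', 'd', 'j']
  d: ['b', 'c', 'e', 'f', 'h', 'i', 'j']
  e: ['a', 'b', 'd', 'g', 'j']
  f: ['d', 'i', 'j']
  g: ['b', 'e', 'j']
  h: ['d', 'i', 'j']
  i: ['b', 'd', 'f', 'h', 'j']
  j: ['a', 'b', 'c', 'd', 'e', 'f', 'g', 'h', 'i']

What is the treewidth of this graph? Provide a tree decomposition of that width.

Treewidth 3.
Bags: B1 = {b, d, i, j}  B2 = {b, d, e, j}  B3 = {a, b, e, j}  B4 = {b, e, g, j}  B5 = {d, h, i, j}  B6 = {b, c, d, j}  B7 = {d, f, i, j}
Tree: B1–B2, B2–B3, B2–B4, B1–B5, B2–B6, B5–B7

Each bag holds 4 vertices, so the decomposition has width 3, which upper-bounds the treewidth. Conversely, {d, h, i, j} is a clique of size 4, and the vertices of any clique must share a bag in every tree decomposition; so some bag has ≥ 4 vertices and tw(G) ≥ 3. Hence tw(G) = 3 exactly.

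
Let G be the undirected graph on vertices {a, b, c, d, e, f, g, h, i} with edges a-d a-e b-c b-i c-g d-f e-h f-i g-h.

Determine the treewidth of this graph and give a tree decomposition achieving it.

The largest bag has 3 vertices, giving width 2; this decomposition certifies tw(G) ≤ 2. For the lower bound, G contains the cycle e–a–d–f–i–b–c–g–h–e, so G is not a forest; only forests have treewidth ≤ 1, hence tw(G) ≥ 2. Combining the bounds, tw(G) = 2.

Treewidth 2.
One such decomposition:
Bags: B1 = {a, d, e}  B2 = {d, e, f}  B3 = {e, f, i}  B4 = {b, e, i}  B5 = {b, c, e}  B6 = {c, e, g}  B7 = {e, g, h}
Tree: B1–B2, B2–B3, B3–B4, B4–B5, B5–B6, B6–B7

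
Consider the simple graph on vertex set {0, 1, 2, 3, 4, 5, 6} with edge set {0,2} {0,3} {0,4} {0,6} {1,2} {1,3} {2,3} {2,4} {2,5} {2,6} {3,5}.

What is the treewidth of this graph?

2

A width-2 tree decomposition is:
Bags: B1 = {0, 2, 6}  B2 = {0, 2, 3}  B3 = {2, 3, 5}  B4 = {0, 2, 4}  B5 = {1, 2, 3}
Tree: B1–B2, B2–B3, B2–B4, B2–B5
Every bag has size at most 3, so the width is 3 − 1 = 2 and tw(G) ≤ 2. For the lower bound, the 3 vertices {0, 2, 3} are pairwise adjacent, and any tree decomposition puts a clique entirely inside one bag — forcing width ≥ 2. The upper and lower bounds meet at 2, so that is the treewidth.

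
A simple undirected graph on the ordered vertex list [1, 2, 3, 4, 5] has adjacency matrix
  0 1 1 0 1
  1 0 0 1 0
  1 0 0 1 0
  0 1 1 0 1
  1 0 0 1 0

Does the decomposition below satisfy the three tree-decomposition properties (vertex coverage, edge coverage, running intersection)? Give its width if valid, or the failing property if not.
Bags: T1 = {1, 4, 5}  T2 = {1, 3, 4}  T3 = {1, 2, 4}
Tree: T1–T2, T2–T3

Yes; width 2.

Checking the three conditions: (i) the bags cover all of {1, 2, 3, 4, 5}; (ii) for each edge, some bag contains both endpoints; (iii) the bags containing any fixed vertex form a subtree. All hold, so the decomposition is valid with width 3 − 1 = 2.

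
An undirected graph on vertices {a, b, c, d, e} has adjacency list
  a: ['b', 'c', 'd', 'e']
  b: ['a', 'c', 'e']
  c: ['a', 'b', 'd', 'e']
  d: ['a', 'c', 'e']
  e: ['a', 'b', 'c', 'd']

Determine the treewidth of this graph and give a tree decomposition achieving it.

Treewidth 3.
Bags: B1 = {a, c, d, e}  B2 = {a, b, c, e}
Tree: B1–B2

Each bag holds 4 vertices, so the decomposition has width 3, which upper-bounds the treewidth. On the other hand G contains the 4-clique {a, c, d, e}. A clique must lie in a single bag of any decomposition, so no decomposition can have width below 3. Combining the bounds, tw(G) = 3.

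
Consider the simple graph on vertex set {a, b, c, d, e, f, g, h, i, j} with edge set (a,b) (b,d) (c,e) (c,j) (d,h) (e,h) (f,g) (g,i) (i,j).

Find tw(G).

A width-1 tree decomposition is:
Bags: B1 = {f, g}  B2 = {g, i}  B3 = {i, j}  B4 = {c, j}  B5 = {c, e}  B6 = {e, h}  B7 = {d, h}  B8 = {b, d}  B9 = {a, b}
Tree: B1–B2, B2–B3, B3–B4, B4–B5, B5–B6, B6–B7, B7–B8, B8–B9
Every bag has size at most 2, so the width is 2 − 1 = 1 and tw(G) ≤ 1. Any graph with an edge has treewidth ≥ 1, and G has the edge f–g. Combining the bounds, tw(G) = 1.

1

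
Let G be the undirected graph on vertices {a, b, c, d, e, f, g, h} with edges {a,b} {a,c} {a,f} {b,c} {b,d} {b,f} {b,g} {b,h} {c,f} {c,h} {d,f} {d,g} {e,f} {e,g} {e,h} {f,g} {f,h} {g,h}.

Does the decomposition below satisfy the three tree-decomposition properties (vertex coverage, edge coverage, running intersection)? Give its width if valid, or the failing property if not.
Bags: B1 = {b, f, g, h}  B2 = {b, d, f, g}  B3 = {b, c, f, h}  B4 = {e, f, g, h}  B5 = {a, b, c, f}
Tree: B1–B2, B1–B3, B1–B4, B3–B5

Checking the three conditions: (i) the bags cover all of {a, b, c, d, e, f, g, h}; (ii) for each edge, some bag contains both endpoints; (iii) the bags containing any fixed vertex form a subtree. All hold, so the decomposition is valid with width 4 − 1 = 3.

Yes; width 3.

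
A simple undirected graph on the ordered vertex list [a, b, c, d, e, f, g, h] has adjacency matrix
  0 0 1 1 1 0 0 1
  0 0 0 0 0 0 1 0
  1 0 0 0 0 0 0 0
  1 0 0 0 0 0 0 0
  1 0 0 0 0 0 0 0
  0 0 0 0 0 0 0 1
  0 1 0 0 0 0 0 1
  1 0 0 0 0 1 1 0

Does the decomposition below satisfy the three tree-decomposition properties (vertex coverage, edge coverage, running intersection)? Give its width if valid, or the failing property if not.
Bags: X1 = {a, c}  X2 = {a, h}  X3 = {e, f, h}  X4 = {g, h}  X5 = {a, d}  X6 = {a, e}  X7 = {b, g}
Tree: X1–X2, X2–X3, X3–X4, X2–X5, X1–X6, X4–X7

No — bags containing vertex e are not connected in the tree.

A tree decomposition must satisfy three properties: every vertex lies in some bag; for every edge, both endpoints lie together in some bag; and for every vertex, the bags containing it form a connected subtree. Here bags containing vertex e are not connected in the tree, so the decomposition is invalid.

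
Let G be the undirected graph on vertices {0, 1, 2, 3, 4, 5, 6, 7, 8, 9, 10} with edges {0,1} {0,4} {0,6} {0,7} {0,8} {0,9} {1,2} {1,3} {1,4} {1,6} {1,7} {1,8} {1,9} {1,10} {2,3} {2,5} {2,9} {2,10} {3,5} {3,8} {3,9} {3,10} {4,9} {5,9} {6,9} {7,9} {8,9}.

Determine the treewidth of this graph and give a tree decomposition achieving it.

Treewidth 3.
Bags: B1 = {0, 1, 8, 9}  B2 = {1, 3, 8, 9}  B3 = {0, 1, 6, 9}  B4 = {1, 2, 3, 9}  B5 = {1, 2, 3, 10}  B6 = {0, 1, 7, 9}  B7 = {2, 3, 5, 9}  B8 = {0, 1, 4, 9}
Tree: B1–B2, B1–B3, B2–B4, B4–B5, B1–B6, B4–B7, B6–B8

Each bag holds 4 vertices, so the decomposition has width 3, which upper-bounds the treewidth. For the lower bound, the 4 vertices {0, 1, 8, 9} are pairwise adjacent, and any tree decomposition puts a clique entirely inside one bag — forcing width ≥ 3. Combining the bounds, tw(G) = 3.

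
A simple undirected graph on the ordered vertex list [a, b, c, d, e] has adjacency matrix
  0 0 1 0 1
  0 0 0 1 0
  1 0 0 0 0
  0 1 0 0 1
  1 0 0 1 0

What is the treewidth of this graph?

1

A width-1 tree decomposition is:
Bags: B1 = {a, c}  B2 = {a, e}  B3 = {d, e}  B4 = {b, d}
Tree: B1–B2, B2–B3, B3–B4
Every bag has size at most 2, so the width is 2 − 1 = 1 and tw(G) ≤ 1. G has an edge, so its treewidth is at least 1. The upper and lower bounds meet at 1, so that is the treewidth.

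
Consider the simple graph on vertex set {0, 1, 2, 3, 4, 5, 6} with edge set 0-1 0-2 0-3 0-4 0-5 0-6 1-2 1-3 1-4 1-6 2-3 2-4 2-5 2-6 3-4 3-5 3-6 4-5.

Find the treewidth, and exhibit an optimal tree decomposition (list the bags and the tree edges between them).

Treewidth 4.
One such decomposition:
Bags: B1 = {0, 1, 2, 3, 4}  B2 = {0, 2, 3, 4, 5}  B3 = {0, 1, 2, 3, 6}
Tree: B1–B2, B1–B3

The largest bag has 5 vertices, giving width 4; this decomposition certifies tw(G) ≤ 4. Conversely, {0, 1, 2, 3, 4} is a clique of size 5, and the vertices of any clique must share a bag in every tree decomposition; so some bag has ≥ 5 vertices and tw(G) ≥ 4. Combining the bounds, tw(G) = 4.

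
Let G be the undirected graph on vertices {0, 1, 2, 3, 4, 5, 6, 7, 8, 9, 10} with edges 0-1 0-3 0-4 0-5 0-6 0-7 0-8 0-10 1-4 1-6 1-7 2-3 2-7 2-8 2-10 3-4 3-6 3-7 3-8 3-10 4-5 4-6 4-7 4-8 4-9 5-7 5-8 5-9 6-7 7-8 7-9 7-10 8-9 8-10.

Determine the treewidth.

A width-4 tree decomposition is:
Bags: B1 = {0, 3, 4, 7, 8}  B2 = {0, 3, 4, 6, 7}  B3 = {0, 3, 7, 8, 10}  B4 = {0, 4, 5, 7, 8}  B5 = {0, 1, 4, 6, 7}  B6 = {4, 5, 7, 8, 9}  B7 = {2, 3, 7, 8, 10}
Tree: B1–B2, B1–B3, B1–B4, B2–B5, B4–B6, B3–B7
Every bag has size at most 5, so the width is 5 − 1 = 4 and tw(G) ≤ 4. For the lower bound, the 5 vertices {0, 3, 7, 8, 10} are pairwise adjacent, and any tree decomposition puts a clique entirely inside one bag — forcing width ≥ 4. Therefore the treewidth is 4.

4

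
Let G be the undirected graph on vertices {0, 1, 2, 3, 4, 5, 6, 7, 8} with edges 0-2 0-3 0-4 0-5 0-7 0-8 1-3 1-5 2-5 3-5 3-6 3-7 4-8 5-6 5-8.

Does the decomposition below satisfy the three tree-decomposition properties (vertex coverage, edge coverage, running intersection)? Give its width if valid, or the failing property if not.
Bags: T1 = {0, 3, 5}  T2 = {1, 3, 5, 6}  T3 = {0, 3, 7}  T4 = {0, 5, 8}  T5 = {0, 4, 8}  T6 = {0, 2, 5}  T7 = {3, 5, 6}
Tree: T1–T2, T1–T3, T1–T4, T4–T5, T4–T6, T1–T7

No — bags containing vertex 6 are not connected in the tree.

A tree decomposition must satisfy three properties: every vertex lies in some bag; for every edge, both endpoints lie together in some bag; and for every vertex, the bags containing it form a connected subtree. Here bags containing vertex 6 are not connected in the tree, so the decomposition is invalid.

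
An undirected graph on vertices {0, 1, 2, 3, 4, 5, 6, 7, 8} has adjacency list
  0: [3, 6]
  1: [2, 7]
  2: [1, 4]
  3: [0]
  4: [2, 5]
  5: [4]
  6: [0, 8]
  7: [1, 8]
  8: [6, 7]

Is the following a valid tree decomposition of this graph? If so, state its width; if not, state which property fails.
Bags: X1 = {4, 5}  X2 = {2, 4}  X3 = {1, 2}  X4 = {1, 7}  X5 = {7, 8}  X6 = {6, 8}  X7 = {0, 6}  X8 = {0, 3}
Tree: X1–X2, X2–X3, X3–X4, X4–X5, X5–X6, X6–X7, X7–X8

Every vertex of G appears in some bag (union = {0, 1, 2, 3, 4, 5, 6, 7, 8}); every edge is covered by a bag; and for each vertex v the set of bags containing v is connected in the bag tree. The decomposition is therefore valid. The largest bag has 2 vertices, so the width is 1.

Yes; width 1.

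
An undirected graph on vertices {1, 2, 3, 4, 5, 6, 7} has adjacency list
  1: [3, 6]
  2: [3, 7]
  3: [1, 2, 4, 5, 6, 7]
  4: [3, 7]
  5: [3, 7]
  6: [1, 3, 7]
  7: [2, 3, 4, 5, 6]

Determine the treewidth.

A width-2 tree decomposition is:
Bags: B1 = {1, 3, 6}  B2 = {3, 6, 7}  B3 = {3, 4, 7}  B4 = {2, 3, 7}  B5 = {3, 5, 7}
Tree: B1–B2, B2–B3, B2–B4, B2–B5
Each bag holds 3 vertices, so the decomposition has width 2, which upper-bounds the treewidth. For the lower bound, the 3 vertices {1, 3, 6} are pairwise adjacent, and any tree decomposition puts a clique entirely inside one bag — forcing width ≥ 2. The upper and lower bounds meet at 2, so that is the treewidth.

2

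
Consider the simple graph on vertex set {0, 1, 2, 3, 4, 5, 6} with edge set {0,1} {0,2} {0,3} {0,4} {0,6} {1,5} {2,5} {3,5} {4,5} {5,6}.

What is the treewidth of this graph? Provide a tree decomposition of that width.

The largest bag has 3 vertices, giving width 2; this decomposition certifies tw(G) ≤ 2. The edges 5–3–0–2–5 form a cycle, so G is not a tree and its treewidth is at least 2. Combining the bounds, tw(G) = 2.

Treewidth 2.
Bags: B1 = {0, 3, 5}  B2 = {0, 2, 5}  B3 = {0, 4, 5}  B4 = {0, 5, 6}  B5 = {0, 1, 5}
Tree: B1–B2, B2–B3, B3–B4, B4–B5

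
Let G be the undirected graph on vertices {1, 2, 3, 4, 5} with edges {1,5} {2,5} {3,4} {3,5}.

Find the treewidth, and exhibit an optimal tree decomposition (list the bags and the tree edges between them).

Each bag holds 2 vertices, so the decomposition has width 1, which upper-bounds the treewidth. Since G has at least one edge (e.g. 2–5), it is not an edgeless graph, so tw(G) ≥ 1. Combining the bounds, tw(G) = 1.

Treewidth 1.
One such decomposition:
Bags: B1 = {2, 5}  B2 = {3, 5}  B3 = {1, 5}  B4 = {3, 4}
Tree: B1–B2, B2–B3, B2–B4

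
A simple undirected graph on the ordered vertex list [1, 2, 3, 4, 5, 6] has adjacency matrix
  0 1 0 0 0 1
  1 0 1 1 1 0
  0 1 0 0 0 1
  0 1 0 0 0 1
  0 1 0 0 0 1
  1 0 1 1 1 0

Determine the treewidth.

A width-2 tree decomposition is:
Bags: B1 = {1, 2, 6}  B2 = {2, 4, 6}  B3 = {2, 5, 6}  B4 = {2, 3, 6}
Tree: B1–B2, B2–B3, B3–B4
The largest bag has 3 vertices, giving width 2; this decomposition certifies tw(G) ≤ 2. The edges 6–1–2–4–6 form a cycle, so G is not a tree and its treewidth is at least 2. The upper and lower bounds meet at 2, so that is the treewidth.

2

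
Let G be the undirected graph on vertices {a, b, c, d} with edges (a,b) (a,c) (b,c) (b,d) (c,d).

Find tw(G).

A width-2 tree decomposition is:
Bags: B1 = {b, c, d}  B2 = {a, b, c}
Tree: B1–B2
Every bag has size at most 3, so the width is 3 − 1 = 2 and tw(G) ≤ 2. For the lower bound, the 3 vertices {b, c, d} are pairwise adjacent, and any tree decomposition puts a clique entirely inside one bag — forcing width ≥ 2. Hence tw(G) = 2 exactly.

2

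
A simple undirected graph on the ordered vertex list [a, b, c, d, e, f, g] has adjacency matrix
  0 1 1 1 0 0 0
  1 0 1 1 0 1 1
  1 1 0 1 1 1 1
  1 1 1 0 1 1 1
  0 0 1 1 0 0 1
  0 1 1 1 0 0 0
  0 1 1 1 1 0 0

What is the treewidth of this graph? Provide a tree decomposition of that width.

Treewidth 3.
Bags: B1 = {b, c, d, f}  B2 = {a, b, c, d}  B3 = {b, c, d, g}  B4 = {c, d, e, g}
Tree: B1–B2, B2–B3, B3–B4

Each bag holds 4 vertices, so the decomposition has width 3, which upper-bounds the treewidth. For the lower bound, the 4 vertices {c, d, e, g} are pairwise adjacent, and any tree decomposition puts a clique entirely inside one bag — forcing width ≥ 3. Hence tw(G) = 3 exactly.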